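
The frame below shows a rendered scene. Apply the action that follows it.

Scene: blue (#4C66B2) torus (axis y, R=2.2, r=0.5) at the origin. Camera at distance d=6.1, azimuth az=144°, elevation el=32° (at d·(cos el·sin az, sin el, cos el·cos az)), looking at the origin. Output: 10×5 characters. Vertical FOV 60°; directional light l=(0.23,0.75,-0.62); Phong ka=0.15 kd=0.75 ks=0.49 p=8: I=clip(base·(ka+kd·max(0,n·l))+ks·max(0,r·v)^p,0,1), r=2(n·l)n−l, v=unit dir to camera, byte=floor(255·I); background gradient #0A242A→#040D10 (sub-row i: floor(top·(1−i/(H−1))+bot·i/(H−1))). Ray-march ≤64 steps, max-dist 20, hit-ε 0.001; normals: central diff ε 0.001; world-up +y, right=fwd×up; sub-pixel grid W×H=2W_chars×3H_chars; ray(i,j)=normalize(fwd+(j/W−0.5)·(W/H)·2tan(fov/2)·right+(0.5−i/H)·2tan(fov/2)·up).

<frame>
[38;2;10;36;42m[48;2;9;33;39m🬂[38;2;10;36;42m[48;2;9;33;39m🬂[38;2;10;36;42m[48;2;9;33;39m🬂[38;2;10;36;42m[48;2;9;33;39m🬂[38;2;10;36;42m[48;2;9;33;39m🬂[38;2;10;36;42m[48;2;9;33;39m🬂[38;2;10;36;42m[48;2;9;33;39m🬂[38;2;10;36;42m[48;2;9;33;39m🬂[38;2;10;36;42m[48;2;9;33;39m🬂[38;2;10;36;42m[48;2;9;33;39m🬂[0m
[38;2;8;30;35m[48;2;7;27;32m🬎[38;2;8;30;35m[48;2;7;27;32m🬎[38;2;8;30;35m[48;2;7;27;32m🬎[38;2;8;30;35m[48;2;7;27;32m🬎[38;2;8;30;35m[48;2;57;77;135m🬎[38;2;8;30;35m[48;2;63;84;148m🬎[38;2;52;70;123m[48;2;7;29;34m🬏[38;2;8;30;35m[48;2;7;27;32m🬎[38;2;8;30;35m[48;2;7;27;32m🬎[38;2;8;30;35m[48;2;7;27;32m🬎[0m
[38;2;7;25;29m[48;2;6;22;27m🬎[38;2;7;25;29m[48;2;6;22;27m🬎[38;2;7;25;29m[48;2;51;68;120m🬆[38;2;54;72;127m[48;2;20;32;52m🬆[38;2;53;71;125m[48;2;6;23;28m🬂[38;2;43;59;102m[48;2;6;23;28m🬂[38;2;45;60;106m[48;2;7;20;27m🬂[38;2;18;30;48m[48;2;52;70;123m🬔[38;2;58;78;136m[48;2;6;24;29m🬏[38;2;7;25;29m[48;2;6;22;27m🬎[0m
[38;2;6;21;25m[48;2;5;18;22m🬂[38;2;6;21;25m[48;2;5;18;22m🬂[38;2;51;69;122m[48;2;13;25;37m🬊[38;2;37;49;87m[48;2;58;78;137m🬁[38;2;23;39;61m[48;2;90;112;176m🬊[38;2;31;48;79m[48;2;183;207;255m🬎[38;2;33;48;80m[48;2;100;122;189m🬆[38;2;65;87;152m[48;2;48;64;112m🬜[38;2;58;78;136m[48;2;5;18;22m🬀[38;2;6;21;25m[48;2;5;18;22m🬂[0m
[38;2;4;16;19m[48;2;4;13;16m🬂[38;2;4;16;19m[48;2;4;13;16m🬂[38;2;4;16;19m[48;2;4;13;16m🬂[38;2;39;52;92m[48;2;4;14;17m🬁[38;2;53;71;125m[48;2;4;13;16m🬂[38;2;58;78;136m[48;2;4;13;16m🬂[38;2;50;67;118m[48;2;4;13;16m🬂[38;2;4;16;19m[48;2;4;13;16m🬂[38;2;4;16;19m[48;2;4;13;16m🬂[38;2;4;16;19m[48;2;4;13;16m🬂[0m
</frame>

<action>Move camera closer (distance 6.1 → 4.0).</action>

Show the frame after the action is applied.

<frame>
[38;2;10;36;42m[48;2;9;33;39m🬂[38;2;10;36;42m[48;2;9;33;39m🬂[38;2;10;36;42m[48;2;9;33;39m🬂[38;2;10;36;42m[48;2;9;33;39m🬂[38;2;10;36;42m[48;2;9;33;39m🬂[38;2;10;36;42m[48;2;9;33;39m🬂[38;2;10;36;42m[48;2;9;33;39m🬂[38;2;10;36;42m[48;2;9;33;39m🬂[38;2;10;36;42m[48;2;9;33;39m🬂[38;2;10;36;42m[48;2;9;33;39m🬂[0m
[38;2;8;30;35m[48;2;7;27;32m🬎[38;2;8;30;35m[48;2;7;27;32m🬎[38;2;8;30;35m[48;2;57;77;135m🬎[38;2;8;30;35m[48;2;70;92;155m🬎[38;2;8;31;36m[48;2;77;98;160m🬂[38;2;8;31;36m[48;2;66;86;147m🬂[38;2;56;74;130m[48;2;8;30;35m🬱[38;2;8;30;35m[48;2;52;70;124m🬎[38;2;54;72;126m[48;2;7;29;34m🬏[38;2;8;30;35m[48;2;7;27;32m🬎[0m
[38;2;7;25;29m[48;2;50;68;118m🬆[38;2;50;68;119m[48;2;38;51;90m🬝[38;2;47;63;111m[48;2;17;28;46m🬆[38;2;41;55;97m[48;2;6;23;28m🬂[38;2;25;33;58m[48;2;7;21;27m🬀[38;2;11;15;26m[48;2;6;23;28m🬂[38;2;23;31;55m[48;2;8;22;30m🬁[38;2;30;41;73m[48;2;7;20;27m🬂[38;2;41;55;97m[48;2;19;25;44m🬊[38;2;7;26;30m[48;2;51;69;121m🬁[0m
[38;2;55;74;129m[48;2;57;77;134m🬆[38;2;42;56;99m[48;2;53;72;125m🬉[38;2;7;19;26m[48;2;41;56;99m🬊[38;2;32;44;77m[48;2;5;19;23m🬏[38;2;6;21;25m[48;2;5;18;22m🬂[38;2;6;21;25m[48;2;5;18;22m🬂[38;2;6;21;25m[48;2;5;18;22m🬂[38;2;5;20;24m[48;2;34;46;80m🬎[38;2;23;31;54m[48;2;48;65;113m🬆[38;2;49;66;116m[48;2;60;80;141m🬄[0m
[38;2;56;75;131m[48;2;4;13;16m🬬[38;2;59;80;141m[48;2;62;83;146m🬒[38;2;56;75;132m[48;2;65;86;149m🬂[38;2;55;74;129m[48;2;79;102;166m🬎[38;2;51;69;120m[48;2;92;114;178m🬎[38;2;50;68;118m[48;2;105;127;192m🬎[38;2;53;71;125m[48;2;121;143;209m🬎[38;2;60;80;138m[48;2;120;143;210m🬎[38;2;65;87;149m[48;2;81;104;172m🬆[38;2;67;91;158m[48;2;65;87;153m🬚[0m
</frame>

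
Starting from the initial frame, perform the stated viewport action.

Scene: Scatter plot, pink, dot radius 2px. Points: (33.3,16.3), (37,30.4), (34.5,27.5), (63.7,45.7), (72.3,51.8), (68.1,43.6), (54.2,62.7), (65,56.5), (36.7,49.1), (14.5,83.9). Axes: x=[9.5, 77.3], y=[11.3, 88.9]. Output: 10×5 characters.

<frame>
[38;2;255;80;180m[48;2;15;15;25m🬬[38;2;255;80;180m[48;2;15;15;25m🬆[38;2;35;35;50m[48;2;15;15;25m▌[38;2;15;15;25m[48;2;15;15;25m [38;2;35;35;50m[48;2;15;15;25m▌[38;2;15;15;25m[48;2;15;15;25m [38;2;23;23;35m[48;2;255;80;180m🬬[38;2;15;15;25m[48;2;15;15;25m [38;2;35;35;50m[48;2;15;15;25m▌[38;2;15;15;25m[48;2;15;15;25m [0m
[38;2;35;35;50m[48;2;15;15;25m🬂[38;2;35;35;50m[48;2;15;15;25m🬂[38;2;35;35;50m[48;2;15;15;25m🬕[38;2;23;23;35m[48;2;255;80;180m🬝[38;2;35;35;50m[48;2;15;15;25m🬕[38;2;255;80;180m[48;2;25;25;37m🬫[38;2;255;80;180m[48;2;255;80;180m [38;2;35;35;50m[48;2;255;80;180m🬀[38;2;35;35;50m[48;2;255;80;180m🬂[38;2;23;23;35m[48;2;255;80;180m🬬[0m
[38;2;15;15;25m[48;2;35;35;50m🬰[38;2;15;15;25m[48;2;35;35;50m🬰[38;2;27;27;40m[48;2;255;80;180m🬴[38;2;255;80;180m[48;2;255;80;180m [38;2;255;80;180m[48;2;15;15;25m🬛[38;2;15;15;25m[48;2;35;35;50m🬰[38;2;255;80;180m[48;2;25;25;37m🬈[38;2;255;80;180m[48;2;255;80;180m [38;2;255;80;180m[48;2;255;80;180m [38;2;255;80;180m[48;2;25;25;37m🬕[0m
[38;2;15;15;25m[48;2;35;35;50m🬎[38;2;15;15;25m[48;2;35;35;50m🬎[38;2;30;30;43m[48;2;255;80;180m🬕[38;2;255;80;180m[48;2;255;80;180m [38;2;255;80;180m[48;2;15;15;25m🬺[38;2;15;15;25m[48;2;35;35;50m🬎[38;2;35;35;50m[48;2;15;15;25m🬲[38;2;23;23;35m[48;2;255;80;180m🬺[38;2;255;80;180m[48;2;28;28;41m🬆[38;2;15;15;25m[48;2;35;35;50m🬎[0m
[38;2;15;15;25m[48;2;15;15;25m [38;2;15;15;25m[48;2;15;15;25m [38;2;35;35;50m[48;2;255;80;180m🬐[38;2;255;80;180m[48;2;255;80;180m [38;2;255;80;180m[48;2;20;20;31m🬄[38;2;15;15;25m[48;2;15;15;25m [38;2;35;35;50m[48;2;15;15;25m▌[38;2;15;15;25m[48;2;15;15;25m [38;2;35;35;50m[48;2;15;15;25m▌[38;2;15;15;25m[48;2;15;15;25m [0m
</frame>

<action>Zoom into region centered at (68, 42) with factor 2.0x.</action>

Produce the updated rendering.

<frame>
[38;2;255;80;180m[48;2;15;15;25m🬬[38;2;255;80;180m[48;2;15;15;25m🬆[38;2;27;27;40m[48;2;255;80;180m🬴[38;2;255;80;180m[48;2;255;80;180m [38;2;255;80;180m[48;2;15;15;25m🬛[38;2;15;15;25m[48;2;255;80;180m🬆[38;2;23;23;35m[48;2;255;80;180m🬬[38;2;15;15;25m[48;2;15;15;25m [38;2;35;35;50m[48;2;15;15;25m▌[38;2;15;15;25m[48;2;15;15;25m [0m
[38;2;35;35;50m[48;2;15;15;25m🬂[38;2;35;35;50m[48;2;15;15;25m🬂[38;2;31;31;45m[48;2;255;80;180m🬝[38;2;35;35;50m[48;2;255;80;180m🬀[38;2;35;35;50m[48;2;255;80;180m🬀[38;2;255;80;180m[48;2;255;80;180m [38;2;255;80;180m[48;2;21;21;33m🬆[38;2;35;35;50m[48;2;15;15;25m🬂[38;2;35;35;50m[48;2;15;15;25m🬕[38;2;35;35;50m[48;2;15;15;25m🬂[0m
[38;2;15;15;25m[48;2;35;35;50m🬰[38;2;15;15;25m[48;2;35;35;50m🬰[38;2;35;35;50m[48;2;15;15;25m🬛[38;2;255;80;180m[48;2;21;21;33m🬊[38;2;255;80;180m[48;2;35;35;50m🬬[38;2;255;80;180m[48;2;21;21;33m🬆[38;2;35;35;50m[48;2;15;15;25m🬛[38;2;15;15;25m[48;2;35;35;50m🬰[38;2;35;35;50m[48;2;15;15;25m🬛[38;2;15;15;25m[48;2;35;35;50m🬰[0m
[38;2;15;15;25m[48;2;35;35;50m🬎[38;2;15;15;25m[48;2;35;35;50m🬎[38;2;35;35;50m[48;2;15;15;25m🬲[38;2;15;15;25m[48;2;35;35;50m🬎[38;2;35;35;50m[48;2;15;15;25m🬲[38;2;15;15;25m[48;2;35;35;50m🬎[38;2;35;35;50m[48;2;15;15;25m🬲[38;2;15;15;25m[48;2;35;35;50m🬎[38;2;35;35;50m[48;2;15;15;25m🬲[38;2;15;15;25m[48;2;35;35;50m🬎[0m
[38;2;15;15;25m[48;2;15;15;25m [38;2;15;15;25m[48;2;15;15;25m [38;2;35;35;50m[48;2;15;15;25m▌[38;2;15;15;25m[48;2;15;15;25m [38;2;35;35;50m[48;2;15;15;25m▌[38;2;15;15;25m[48;2;15;15;25m [38;2;35;35;50m[48;2;15;15;25m▌[38;2;15;15;25m[48;2;15;15;25m [38;2;35;35;50m[48;2;15;15;25m▌[38;2;15;15;25m[48;2;15;15;25m [0m
</frame>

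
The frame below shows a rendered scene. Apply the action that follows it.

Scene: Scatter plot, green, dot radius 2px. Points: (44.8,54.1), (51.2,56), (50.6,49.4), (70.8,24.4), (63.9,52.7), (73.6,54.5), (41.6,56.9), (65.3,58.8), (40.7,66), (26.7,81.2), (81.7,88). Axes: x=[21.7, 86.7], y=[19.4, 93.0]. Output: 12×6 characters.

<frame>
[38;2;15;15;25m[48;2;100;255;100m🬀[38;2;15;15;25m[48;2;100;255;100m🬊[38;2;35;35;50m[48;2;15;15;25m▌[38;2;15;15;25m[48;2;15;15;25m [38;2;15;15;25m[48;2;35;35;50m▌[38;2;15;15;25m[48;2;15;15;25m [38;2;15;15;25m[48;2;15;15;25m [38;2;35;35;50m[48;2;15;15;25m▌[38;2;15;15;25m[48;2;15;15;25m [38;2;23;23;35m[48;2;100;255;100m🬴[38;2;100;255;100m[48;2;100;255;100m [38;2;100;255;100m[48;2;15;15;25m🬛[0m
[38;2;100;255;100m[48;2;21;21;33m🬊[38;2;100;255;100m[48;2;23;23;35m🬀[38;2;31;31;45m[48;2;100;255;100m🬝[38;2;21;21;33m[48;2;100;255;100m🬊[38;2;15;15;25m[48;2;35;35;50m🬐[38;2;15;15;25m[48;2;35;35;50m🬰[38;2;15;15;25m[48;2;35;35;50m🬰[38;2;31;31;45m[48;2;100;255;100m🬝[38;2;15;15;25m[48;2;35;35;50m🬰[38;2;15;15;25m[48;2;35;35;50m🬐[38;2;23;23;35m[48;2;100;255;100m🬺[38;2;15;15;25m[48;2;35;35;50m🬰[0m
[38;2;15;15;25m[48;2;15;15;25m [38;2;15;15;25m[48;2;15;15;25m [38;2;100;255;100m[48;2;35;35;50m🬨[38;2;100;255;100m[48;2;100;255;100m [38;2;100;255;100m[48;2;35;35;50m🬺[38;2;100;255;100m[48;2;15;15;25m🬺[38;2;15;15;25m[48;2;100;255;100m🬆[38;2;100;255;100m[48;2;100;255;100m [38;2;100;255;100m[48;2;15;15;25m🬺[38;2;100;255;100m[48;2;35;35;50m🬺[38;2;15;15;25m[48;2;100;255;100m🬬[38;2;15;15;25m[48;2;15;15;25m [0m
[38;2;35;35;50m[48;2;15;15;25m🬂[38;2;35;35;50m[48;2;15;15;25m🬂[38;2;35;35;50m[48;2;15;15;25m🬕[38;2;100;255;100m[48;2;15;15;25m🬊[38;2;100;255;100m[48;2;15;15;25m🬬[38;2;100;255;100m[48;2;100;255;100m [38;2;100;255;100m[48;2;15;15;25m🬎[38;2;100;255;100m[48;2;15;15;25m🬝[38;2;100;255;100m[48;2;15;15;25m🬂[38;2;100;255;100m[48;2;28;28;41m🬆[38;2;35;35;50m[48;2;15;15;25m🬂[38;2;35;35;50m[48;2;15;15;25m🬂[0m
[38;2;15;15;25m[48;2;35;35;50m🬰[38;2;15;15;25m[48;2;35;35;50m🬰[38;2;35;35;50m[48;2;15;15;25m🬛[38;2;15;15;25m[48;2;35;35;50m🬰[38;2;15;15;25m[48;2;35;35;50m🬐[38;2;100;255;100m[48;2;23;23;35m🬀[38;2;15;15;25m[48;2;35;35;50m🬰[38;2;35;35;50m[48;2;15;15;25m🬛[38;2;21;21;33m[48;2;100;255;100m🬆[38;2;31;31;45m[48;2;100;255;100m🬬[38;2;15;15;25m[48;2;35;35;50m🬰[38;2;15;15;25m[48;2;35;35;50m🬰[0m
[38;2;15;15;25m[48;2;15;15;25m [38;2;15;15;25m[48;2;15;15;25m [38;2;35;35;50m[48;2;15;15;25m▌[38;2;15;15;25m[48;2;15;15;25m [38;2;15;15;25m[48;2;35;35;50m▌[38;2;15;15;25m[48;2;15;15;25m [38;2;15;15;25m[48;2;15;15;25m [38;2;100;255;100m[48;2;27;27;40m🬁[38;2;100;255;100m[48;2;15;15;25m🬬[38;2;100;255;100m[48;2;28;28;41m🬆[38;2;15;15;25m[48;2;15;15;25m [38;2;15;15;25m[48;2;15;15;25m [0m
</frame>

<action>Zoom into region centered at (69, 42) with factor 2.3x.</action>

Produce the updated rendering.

<frame>
[38;2;15;15;25m[48;2;15;15;25m [38;2;15;15;25m[48;2;15;15;25m [38;2;27;27;40m[48;2;100;255;100m🬝[38;2;100;255;100m[48;2;100;255;100m [38;2;100;255;100m[48;2;100;255;100m [38;2;100;255;100m[48;2;15;15;25m🬀[38;2;15;15;25m[48;2;100;255;100m🬴[38;2;100;255;100m[48;2;100;255;100m [38;2;100;255;100m[48;2;15;15;25m🬛[38;2;15;15;25m[48;2;35;35;50m▌[38;2;15;15;25m[48;2;15;15;25m [38;2;15;15;25m[48;2;15;15;25m [0m
[38;2;15;15;25m[48;2;35;35;50m🬰[38;2;15;15;25m[48;2;35;35;50m🬰[38;2;35;35;50m[48;2;15;15;25m🬛[38;2;100;255;100m[48;2;21;21;33m🬊[38;2;100;255;100m[48;2;31;31;45m🬀[38;2;15;15;25m[48;2;35;35;50m🬰[38;2;15;15;25m[48;2;35;35;50m🬰[38;2;100;255;100m[48;2;31;31;45m🬁[38;2;15;15;25m[48;2;35;35;50m🬰[38;2;15;15;25m[48;2;35;35;50m🬐[38;2;15;15;25m[48;2;35;35;50m🬰[38;2;15;15;25m[48;2;35;35;50m🬰[0m
[38;2;15;15;25m[48;2;15;15;25m [38;2;15;15;25m[48;2;15;15;25m [38;2;35;35;50m[48;2;15;15;25m▌[38;2;15;15;25m[48;2;15;15;25m [38;2;15;15;25m[48;2;35;35;50m▌[38;2;15;15;25m[48;2;15;15;25m [38;2;15;15;25m[48;2;15;15;25m [38;2;35;35;50m[48;2;15;15;25m▌[38;2;15;15;25m[48;2;15;15;25m [38;2;15;15;25m[48;2;35;35;50m▌[38;2;15;15;25m[48;2;15;15;25m [38;2;15;15;25m[48;2;15;15;25m [0m
[38;2;35;35;50m[48;2;15;15;25m🬂[38;2;35;35;50m[48;2;15;15;25m🬂[38;2;35;35;50m[48;2;15;15;25m🬕[38;2;35;35;50m[48;2;15;15;25m🬂[38;2;35;35;50m[48;2;15;15;25m🬨[38;2;35;35;50m[48;2;15;15;25m🬂[38;2;35;35;50m[48;2;15;15;25m🬂[38;2;35;35;50m[48;2;15;15;25m🬕[38;2;35;35;50m[48;2;15;15;25m🬂[38;2;35;35;50m[48;2;15;15;25m🬨[38;2;35;35;50m[48;2;15;15;25m🬂[38;2;35;35;50m[48;2;15;15;25m🬂[0m
[38;2;15;15;25m[48;2;35;35;50m🬰[38;2;15;15;25m[48;2;35;35;50m🬰[38;2;35;35;50m[48;2;15;15;25m🬛[38;2;15;15;25m[48;2;35;35;50m🬰[38;2;15;15;25m[48;2;35;35;50m🬐[38;2;15;15;25m[48;2;35;35;50m🬰[38;2;15;15;25m[48;2;35;35;50m🬰[38;2;35;35;50m[48;2;15;15;25m🬛[38;2;15;15;25m[48;2;35;35;50m🬰[38;2;15;15;25m[48;2;35;35;50m🬐[38;2;15;15;25m[48;2;35;35;50m🬰[38;2;15;15;25m[48;2;35;35;50m🬰[0m
[38;2;15;15;25m[48;2;15;15;25m [38;2;15;15;25m[48;2;15;15;25m [38;2;35;35;50m[48;2;15;15;25m▌[38;2;15;15;25m[48;2;15;15;25m [38;2;15;15;25m[48;2;35;35;50m▌[38;2;15;15;25m[48;2;100;255;100m🬆[38;2;100;255;100m[48;2;15;15;25m🬺[38;2;23;23;35m[48;2;100;255;100m🬬[38;2;15;15;25m[48;2;15;15;25m [38;2;15;15;25m[48;2;35;35;50m▌[38;2;15;15;25m[48;2;15;15;25m [38;2;15;15;25m[48;2;15;15;25m [0m
</frame>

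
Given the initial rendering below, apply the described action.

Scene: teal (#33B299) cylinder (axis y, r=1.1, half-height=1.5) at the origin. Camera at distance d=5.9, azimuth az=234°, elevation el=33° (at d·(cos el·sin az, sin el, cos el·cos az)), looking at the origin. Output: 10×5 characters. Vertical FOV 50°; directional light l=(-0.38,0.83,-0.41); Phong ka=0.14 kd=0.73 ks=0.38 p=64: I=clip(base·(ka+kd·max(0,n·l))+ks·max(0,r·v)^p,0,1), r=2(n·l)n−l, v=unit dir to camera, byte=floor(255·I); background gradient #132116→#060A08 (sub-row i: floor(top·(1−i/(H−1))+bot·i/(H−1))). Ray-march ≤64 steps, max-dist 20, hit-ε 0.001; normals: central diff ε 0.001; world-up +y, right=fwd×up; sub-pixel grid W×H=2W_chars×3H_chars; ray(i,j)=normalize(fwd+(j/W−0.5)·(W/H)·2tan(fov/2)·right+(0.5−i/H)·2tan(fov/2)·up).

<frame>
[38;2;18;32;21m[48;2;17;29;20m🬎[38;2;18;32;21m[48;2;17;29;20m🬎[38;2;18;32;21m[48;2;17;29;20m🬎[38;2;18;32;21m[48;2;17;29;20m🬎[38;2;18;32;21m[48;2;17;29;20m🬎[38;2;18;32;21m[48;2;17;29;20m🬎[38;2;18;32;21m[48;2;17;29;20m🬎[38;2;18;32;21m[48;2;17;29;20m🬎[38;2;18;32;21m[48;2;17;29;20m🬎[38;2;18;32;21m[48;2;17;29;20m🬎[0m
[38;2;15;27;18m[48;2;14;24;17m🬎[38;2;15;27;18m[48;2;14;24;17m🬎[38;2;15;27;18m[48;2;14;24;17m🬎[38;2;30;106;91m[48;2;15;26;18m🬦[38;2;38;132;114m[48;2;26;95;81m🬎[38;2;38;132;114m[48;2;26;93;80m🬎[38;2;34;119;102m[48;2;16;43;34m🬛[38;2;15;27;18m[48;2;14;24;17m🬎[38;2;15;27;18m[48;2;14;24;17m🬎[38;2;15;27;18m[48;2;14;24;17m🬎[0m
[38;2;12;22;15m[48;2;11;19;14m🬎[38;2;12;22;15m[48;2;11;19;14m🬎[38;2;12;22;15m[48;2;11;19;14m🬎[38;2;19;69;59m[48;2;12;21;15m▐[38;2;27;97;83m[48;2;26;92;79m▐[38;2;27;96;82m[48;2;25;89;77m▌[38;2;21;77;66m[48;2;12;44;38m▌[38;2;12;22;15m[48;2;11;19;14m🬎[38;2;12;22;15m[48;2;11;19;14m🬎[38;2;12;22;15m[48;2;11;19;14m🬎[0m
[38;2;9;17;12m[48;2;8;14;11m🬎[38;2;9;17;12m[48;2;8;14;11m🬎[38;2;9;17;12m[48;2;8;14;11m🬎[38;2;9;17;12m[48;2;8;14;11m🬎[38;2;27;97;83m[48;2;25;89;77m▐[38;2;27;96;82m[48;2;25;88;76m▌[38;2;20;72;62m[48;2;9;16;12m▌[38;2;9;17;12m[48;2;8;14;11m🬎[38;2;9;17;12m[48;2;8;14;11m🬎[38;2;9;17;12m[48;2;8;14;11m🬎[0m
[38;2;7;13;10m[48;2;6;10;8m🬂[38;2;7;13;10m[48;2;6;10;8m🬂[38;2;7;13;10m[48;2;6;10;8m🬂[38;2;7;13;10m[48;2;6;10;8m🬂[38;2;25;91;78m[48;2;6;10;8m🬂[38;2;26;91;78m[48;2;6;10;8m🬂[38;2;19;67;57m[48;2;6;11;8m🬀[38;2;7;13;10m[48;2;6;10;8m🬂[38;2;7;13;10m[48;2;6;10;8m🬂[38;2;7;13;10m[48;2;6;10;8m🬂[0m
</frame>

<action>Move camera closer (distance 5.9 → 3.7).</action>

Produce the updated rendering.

<frame>
[38;2;18;32;21m[48;2;17;29;20m🬎[38;2;18;32;21m[48;2;17;29;20m🬎[38;2;20;47;36m[48;2;33;117;101m🬒[38;2;38;132;114m[48;2;27;95;82m🬎[38;2;38;132;114m[48;2;38;132;114m [38;2;38;132;114m[48;2;38;132;114m [38;2;38;132;114m[48;2;24;87;74m🬝[38;2;38;132;114m[48;2;20;62;51m🬌[38;2;38;132;114m[48;2;17;36;26m🬃[38;2;18;32;21m[48;2;17;29;20m🬎[0m
[38;2;15;27;18m[48;2;14;24;17m🬎[38;2;15;27;18m[48;2;14;24;17m🬎[38;2;23;82;70m[48;2;14;25;17m🬨[38;2;27;96;82m[48;2;26;92;79m▐[38;2;27;97;83m[48;2;27;97;83m [38;2;27;96;82m[48;2;26;93;80m▌[38;2;25;90;77m[48;2;24;85;73m▌[38;2;22;78;67m[48;2;19;67;57m▌[38;2;12;45;38m[48;2;14;25;17m🬀[38;2;15;27;18m[48;2;14;24;17m🬎[0m
[38;2;12;22;15m[48;2;11;19;14m🬎[38;2;12;22;15m[48;2;11;19;14m🬎[38;2;21;75;64m[48;2;12;21;15m▐[38;2;27;95;81m[48;2;25;90;78m▐[38;2;27;97;83m[48;2;27;97;83m [38;2;27;96;82m[48;2;26;93;80m▌[38;2;25;89;76m[48;2;23;83;71m▌[38;2;19;70;60m[48;2;13;48;41m🬕[38;2;12;22;15m[48;2;11;19;14m🬎[38;2;12;22;15m[48;2;11;19;14m🬎[0m
[38;2;9;17;12m[48;2;8;14;11m🬎[38;2;9;17;12m[48;2;8;14;11m🬎[38;2;9;17;12m[48;2;8;14;11m🬎[38;2;26;93;80m[48;2;24;85;73m▐[38;2;27;97;83m[48;2;27;96;83m🬬[38;2;27;96;82m[48;2;26;93;79m▌[38;2;25;87;75m[48;2;22;80;69m▌[38;2;18;65;56m[48;2;9;16;12m▌[38;2;9;17;12m[48;2;8;14;11m🬎[38;2;9;17;12m[48;2;8;14;11m🬎[0m
[38;2;7;13;10m[48;2;6;10;8m🬂[38;2;7;13;10m[48;2;6;10;8m🬂[38;2;7;13;10m[48;2;6;10;8m🬂[38;2;24;87;75m[48;2;6;10;8m🬨[38;2;27;96;83m[48;2;27;96;82m🬨[38;2;27;96;82m[48;2;26;92;79m▌[38;2;24;86;73m[48;2;21;74;64m▌[38;2;15;55;47m[48;2;6;11;8m🬀[38;2;7;13;10m[48;2;6;10;8m🬂[38;2;7;13;10m[48;2;6;10;8m🬂[0m
</frame>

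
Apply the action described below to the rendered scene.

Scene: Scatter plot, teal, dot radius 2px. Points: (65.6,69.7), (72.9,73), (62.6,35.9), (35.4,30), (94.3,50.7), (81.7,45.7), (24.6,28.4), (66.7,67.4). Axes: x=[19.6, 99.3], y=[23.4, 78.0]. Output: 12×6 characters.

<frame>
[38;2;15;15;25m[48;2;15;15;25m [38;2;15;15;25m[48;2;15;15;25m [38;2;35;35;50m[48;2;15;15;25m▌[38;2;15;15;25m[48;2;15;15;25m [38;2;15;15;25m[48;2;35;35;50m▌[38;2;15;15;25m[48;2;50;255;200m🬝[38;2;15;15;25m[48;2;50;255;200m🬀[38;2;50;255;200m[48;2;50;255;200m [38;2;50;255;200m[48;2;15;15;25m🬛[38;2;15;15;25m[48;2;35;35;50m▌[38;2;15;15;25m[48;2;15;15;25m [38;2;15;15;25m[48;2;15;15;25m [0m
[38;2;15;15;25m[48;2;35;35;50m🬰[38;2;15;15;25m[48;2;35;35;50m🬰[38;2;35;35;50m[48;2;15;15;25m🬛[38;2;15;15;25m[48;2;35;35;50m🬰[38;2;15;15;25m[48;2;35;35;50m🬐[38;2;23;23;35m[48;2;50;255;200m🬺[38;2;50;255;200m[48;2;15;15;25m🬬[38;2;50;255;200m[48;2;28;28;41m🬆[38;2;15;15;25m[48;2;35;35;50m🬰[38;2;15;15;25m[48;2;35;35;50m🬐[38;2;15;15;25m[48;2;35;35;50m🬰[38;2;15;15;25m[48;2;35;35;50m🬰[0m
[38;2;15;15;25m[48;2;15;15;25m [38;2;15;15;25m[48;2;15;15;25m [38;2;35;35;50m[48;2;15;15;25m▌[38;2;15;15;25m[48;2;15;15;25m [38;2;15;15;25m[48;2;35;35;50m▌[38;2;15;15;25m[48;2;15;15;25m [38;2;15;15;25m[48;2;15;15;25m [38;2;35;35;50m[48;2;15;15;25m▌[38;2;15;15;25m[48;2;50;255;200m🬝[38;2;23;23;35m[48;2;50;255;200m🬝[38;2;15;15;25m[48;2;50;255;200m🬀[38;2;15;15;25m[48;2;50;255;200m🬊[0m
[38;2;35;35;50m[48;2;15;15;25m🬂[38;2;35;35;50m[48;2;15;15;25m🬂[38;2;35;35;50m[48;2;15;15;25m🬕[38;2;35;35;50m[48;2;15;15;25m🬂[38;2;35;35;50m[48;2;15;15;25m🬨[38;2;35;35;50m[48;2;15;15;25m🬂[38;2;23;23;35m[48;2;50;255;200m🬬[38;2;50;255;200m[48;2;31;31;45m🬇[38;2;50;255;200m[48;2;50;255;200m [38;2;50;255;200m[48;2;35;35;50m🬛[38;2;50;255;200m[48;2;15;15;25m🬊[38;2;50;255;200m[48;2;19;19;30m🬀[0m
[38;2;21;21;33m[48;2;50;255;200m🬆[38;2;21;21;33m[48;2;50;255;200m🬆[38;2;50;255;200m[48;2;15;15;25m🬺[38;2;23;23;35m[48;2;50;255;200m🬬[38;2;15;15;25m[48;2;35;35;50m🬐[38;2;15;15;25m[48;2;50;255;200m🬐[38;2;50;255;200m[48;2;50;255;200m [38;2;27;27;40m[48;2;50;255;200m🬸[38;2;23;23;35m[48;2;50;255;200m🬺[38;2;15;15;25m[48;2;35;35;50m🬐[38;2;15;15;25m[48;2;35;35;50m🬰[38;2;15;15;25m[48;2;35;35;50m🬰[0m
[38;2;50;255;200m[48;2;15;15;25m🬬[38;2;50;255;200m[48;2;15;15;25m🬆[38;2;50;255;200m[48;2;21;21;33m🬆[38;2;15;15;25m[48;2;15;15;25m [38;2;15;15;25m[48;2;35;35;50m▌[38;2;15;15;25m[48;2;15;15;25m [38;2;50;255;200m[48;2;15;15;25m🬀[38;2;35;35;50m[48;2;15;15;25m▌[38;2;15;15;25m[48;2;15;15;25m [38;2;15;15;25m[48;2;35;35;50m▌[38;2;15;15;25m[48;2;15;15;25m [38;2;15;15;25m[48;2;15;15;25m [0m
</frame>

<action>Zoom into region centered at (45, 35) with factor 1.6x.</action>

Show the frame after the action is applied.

<frame>
[38;2;15;15;25m[48;2;15;15;25m [38;2;15;15;25m[48;2;15;15;25m [38;2;35;35;50m[48;2;15;15;25m▌[38;2;15;15;25m[48;2;15;15;25m [38;2;15;15;25m[48;2;35;35;50m▌[38;2;15;15;25m[48;2;15;15;25m [38;2;15;15;25m[48;2;15;15;25m [38;2;35;35;50m[48;2;15;15;25m▌[38;2;15;15;25m[48;2;15;15;25m [38;2;15;15;25m[48;2;35;35;50m▌[38;2;15;15;25m[48;2;15;15;25m [38;2;15;15;25m[48;2;15;15;25m [0m
[38;2;15;15;25m[48;2;35;35;50m🬰[38;2;15;15;25m[48;2;35;35;50m🬰[38;2;35;35;50m[48;2;15;15;25m🬛[38;2;15;15;25m[48;2;35;35;50m🬰[38;2;15;15;25m[48;2;35;35;50m🬐[38;2;15;15;25m[48;2;35;35;50m🬰[38;2;15;15;25m[48;2;35;35;50m🬰[38;2;35;35;50m[48;2;15;15;25m🬛[38;2;15;15;25m[48;2;35;35;50m🬰[38;2;15;15;25m[48;2;35;35;50m🬐[38;2;15;15;25m[48;2;35;35;50m🬰[38;2;15;15;25m[48;2;35;35;50m🬰[0m
[38;2;15;15;25m[48;2;15;15;25m [38;2;15;15;25m[48;2;15;15;25m [38;2;35;35;50m[48;2;15;15;25m▌[38;2;15;15;25m[48;2;50;255;200m🬝[38;2;15;15;25m[48;2;35;35;50m▌[38;2;15;15;25m[48;2;15;15;25m [38;2;15;15;25m[48;2;15;15;25m [38;2;35;35;50m[48;2;15;15;25m▌[38;2;15;15;25m[48;2;50;255;200m🬝[38;2;15;15;25m[48;2;50;255;200m🬀[38;2;15;15;25m[48;2;50;255;200m🬊[38;2;15;15;25m[48;2;15;15;25m [0m
[38;2;28;28;41m[48;2;50;255;200m🬆[38;2;50;255;200m[48;2;35;35;50m🬺[38;2;50;255;200m[48;2;30;30;43m🬖[38;2;50;255;200m[48;2;50;255;200m [38;2;50;255;200m[48;2;35;35;50m🬛[38;2;35;35;50m[48;2;15;15;25m🬂[38;2;35;35;50m[48;2;15;15;25m🬂[38;2;35;35;50m[48;2;15;15;25m🬕[38;2;35;35;50m[48;2;15;15;25m🬂[38;2;50;255;200m[48;2;21;21;33m🬊[38;2;50;255;200m[48;2;19;19;30m🬀[38;2;35;35;50m[48;2;15;15;25m🬂[0m
[38;2;23;23;35m[48;2;50;255;200m🬺[38;2;50;255;200m[48;2;21;21;33m🬆[38;2;35;35;50m[48;2;15;15;25m🬛[38;2;23;23;35m[48;2;50;255;200m🬺[38;2;15;15;25m[48;2;35;35;50m🬐[38;2;15;15;25m[48;2;35;35;50m🬰[38;2;15;15;25m[48;2;35;35;50m🬰[38;2;35;35;50m[48;2;15;15;25m🬛[38;2;15;15;25m[48;2;35;35;50m🬰[38;2;15;15;25m[48;2;35;35;50m🬐[38;2;15;15;25m[48;2;35;35;50m🬰[38;2;15;15;25m[48;2;35;35;50m🬰[0m
[38;2;15;15;25m[48;2;15;15;25m [38;2;15;15;25m[48;2;15;15;25m [38;2;35;35;50m[48;2;15;15;25m▌[38;2;15;15;25m[48;2;15;15;25m [38;2;15;15;25m[48;2;35;35;50m▌[38;2;15;15;25m[48;2;15;15;25m [38;2;15;15;25m[48;2;15;15;25m [38;2;35;35;50m[48;2;15;15;25m▌[38;2;15;15;25m[48;2;15;15;25m [38;2;15;15;25m[48;2;35;35;50m▌[38;2;15;15;25m[48;2;15;15;25m [38;2;15;15;25m[48;2;15;15;25m [0m
</frame>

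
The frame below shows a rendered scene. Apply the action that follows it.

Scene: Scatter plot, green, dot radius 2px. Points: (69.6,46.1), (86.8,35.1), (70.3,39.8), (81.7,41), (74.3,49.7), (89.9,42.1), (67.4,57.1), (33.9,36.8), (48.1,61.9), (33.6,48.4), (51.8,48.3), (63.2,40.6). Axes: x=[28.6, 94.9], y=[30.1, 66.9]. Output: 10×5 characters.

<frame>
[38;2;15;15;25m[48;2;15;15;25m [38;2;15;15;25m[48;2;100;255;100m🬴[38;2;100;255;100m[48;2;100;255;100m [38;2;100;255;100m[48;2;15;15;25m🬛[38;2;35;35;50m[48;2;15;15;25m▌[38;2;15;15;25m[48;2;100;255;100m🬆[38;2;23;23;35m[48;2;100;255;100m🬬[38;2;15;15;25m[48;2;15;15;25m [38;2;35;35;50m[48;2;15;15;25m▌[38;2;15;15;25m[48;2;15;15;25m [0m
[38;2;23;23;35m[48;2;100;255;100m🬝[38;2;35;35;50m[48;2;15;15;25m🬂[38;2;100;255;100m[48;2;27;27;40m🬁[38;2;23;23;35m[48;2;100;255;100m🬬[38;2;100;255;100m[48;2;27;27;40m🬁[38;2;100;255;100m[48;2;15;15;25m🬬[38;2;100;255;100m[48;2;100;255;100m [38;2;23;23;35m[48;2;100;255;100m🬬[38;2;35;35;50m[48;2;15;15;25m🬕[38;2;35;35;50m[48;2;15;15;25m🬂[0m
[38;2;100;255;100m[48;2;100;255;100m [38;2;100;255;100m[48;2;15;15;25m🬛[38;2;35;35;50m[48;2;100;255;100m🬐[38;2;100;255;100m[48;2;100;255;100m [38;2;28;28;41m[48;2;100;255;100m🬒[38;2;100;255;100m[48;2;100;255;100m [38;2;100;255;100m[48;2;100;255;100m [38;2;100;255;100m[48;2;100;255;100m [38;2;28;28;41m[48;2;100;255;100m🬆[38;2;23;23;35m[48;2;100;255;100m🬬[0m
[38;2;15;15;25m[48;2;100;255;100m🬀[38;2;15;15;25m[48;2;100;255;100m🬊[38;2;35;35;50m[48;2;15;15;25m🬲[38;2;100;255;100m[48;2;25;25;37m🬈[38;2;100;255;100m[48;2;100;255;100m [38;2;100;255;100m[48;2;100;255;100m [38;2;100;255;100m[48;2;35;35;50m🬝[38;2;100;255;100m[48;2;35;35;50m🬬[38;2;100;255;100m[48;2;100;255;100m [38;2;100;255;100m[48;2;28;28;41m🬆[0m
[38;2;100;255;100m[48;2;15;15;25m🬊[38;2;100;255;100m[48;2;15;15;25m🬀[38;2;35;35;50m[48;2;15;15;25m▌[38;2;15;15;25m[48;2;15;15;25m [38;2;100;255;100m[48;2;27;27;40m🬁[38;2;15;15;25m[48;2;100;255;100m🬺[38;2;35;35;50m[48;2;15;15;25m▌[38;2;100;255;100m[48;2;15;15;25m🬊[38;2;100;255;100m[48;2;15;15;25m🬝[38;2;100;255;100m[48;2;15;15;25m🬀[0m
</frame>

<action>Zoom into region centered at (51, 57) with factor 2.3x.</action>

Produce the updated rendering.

<frame>
[38;2;15;15;25m[48;2;15;15;25m [38;2;15;15;25m[48;2;15;15;25m [38;2;27;27;40m[48;2;100;255;100m🬝[38;2;15;15;25m[48;2;100;255;100m🬀[38;2;21;21;33m[48;2;100;255;100m🬊[38;2;15;15;25m[48;2;15;15;25m [38;2;35;35;50m[48;2;15;15;25m▌[38;2;15;15;25m[48;2;15;15;25m [38;2;35;35;50m[48;2;15;15;25m▌[38;2;15;15;25m[48;2;15;15;25m [0m
[38;2;35;35;50m[48;2;15;15;25m🬂[38;2;35;35;50m[48;2;15;15;25m🬂[38;2;35;35;50m[48;2;15;15;25m🬕[38;2;100;255;100m[48;2;15;15;25m🬊[38;2;100;255;100m[48;2;27;27;40m🬀[38;2;35;35;50m[48;2;15;15;25m🬂[38;2;35;35;50m[48;2;15;15;25m🬕[38;2;35;35;50m[48;2;15;15;25m🬂[38;2;35;35;50m[48;2;15;15;25m🬕[38;2;35;35;50m[48;2;15;15;25m🬂[0m
[38;2;15;15;25m[48;2;35;35;50m🬰[38;2;15;15;25m[48;2;35;35;50m🬰[38;2;35;35;50m[48;2;15;15;25m🬛[38;2;15;15;25m[48;2;35;35;50m🬰[38;2;35;35;50m[48;2;15;15;25m🬛[38;2;15;15;25m[48;2;35;35;50m🬰[38;2;35;35;50m[48;2;15;15;25m🬛[38;2;15;15;25m[48;2;35;35;50m🬰[38;2;35;35;50m[48;2;15;15;25m🬛[38;2;15;15;25m[48;2;35;35;50m🬰[0m
[38;2;15;15;25m[48;2;35;35;50m🬎[38;2;15;15;25m[48;2;35;35;50m🬎[38;2;35;35;50m[48;2;15;15;25m🬲[38;2;15;15;25m[48;2;35;35;50m🬎[38;2;35;35;50m[48;2;15;15;25m🬲[38;2;15;15;25m[48;2;35;35;50m🬎[38;2;35;35;50m[48;2;15;15;25m🬲[38;2;15;15;25m[48;2;35;35;50m🬎[38;2;35;35;50m[48;2;15;15;25m🬲[38;2;15;15;25m[48;2;35;35;50m🬎[0m
[38;2;15;15;25m[48;2;15;15;25m [38;2;15;15;25m[48;2;15;15;25m [38;2;35;35;50m[48;2;15;15;25m▌[38;2;15;15;25m[48;2;15;15;25m [38;2;28;28;41m[48;2;100;255;100m🬆[38;2;100;255;100m[48;2;15;15;25m🬺[38;2;23;23;35m[48;2;100;255;100m🬬[38;2;15;15;25m[48;2;15;15;25m [38;2;35;35;50m[48;2;15;15;25m▌[38;2;15;15;25m[48;2;15;15;25m [0m
</frame>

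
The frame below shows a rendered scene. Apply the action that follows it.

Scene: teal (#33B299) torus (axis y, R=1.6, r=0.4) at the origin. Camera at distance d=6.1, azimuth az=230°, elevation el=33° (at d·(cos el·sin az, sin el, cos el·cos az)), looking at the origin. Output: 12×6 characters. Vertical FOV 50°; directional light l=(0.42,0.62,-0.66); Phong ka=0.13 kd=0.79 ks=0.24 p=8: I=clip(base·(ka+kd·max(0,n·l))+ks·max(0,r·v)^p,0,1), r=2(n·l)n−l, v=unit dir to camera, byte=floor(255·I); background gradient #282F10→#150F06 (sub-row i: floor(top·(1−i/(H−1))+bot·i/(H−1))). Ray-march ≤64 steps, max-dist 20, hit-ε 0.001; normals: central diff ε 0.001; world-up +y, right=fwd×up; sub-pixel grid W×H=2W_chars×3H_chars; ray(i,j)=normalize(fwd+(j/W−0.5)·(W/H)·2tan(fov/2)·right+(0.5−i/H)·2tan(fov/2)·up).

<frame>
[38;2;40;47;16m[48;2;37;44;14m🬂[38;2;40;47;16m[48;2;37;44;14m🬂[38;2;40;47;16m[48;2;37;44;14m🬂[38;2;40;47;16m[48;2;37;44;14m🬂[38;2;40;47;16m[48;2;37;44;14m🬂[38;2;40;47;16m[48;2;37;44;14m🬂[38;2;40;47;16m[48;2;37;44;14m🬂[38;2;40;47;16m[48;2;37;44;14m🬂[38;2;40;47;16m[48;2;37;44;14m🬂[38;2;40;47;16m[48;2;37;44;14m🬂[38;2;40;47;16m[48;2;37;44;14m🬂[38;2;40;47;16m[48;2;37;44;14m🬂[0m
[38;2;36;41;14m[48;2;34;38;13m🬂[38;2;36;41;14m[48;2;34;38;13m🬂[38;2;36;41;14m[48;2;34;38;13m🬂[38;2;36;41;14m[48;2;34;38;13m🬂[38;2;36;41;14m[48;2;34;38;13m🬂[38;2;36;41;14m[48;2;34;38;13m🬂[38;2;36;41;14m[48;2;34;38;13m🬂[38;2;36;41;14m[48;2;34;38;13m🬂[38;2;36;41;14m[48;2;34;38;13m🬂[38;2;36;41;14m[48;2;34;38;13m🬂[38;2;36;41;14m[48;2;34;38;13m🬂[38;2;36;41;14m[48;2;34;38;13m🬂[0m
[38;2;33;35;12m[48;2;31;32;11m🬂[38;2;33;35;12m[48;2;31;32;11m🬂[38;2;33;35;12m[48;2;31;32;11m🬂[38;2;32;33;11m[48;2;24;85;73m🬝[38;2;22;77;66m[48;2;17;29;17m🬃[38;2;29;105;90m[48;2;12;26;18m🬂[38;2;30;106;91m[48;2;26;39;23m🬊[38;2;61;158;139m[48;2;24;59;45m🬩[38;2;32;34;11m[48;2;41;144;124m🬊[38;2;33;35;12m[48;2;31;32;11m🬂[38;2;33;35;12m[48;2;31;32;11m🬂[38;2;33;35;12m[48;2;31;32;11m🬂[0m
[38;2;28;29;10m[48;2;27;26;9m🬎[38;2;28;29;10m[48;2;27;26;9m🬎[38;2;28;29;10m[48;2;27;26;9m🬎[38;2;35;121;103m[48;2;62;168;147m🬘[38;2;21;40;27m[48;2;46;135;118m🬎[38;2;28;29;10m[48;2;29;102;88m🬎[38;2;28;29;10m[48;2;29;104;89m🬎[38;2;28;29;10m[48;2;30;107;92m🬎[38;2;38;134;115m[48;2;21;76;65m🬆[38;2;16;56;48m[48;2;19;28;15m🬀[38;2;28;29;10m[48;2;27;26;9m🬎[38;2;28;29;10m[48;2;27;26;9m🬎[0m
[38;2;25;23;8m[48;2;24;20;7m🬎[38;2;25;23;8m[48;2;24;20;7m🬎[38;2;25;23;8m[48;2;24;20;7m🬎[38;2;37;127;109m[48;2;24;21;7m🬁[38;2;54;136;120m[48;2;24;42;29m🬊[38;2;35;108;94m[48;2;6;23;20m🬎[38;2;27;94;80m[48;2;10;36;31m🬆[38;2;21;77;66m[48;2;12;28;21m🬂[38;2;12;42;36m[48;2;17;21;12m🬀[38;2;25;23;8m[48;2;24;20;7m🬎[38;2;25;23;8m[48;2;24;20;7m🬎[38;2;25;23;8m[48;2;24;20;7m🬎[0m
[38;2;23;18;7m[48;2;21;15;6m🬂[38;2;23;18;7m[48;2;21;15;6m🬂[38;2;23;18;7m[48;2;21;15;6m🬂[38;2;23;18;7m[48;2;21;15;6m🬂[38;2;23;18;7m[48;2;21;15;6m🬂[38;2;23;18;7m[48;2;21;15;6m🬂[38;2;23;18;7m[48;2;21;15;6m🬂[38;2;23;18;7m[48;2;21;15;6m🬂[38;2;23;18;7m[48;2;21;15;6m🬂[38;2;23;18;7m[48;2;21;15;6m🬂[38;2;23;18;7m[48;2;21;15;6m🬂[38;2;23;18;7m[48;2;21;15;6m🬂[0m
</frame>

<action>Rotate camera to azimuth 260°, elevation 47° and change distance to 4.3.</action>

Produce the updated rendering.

<frame>
[38;2;40;47;16m[48;2;37;44;14m🬂[38;2;40;47;16m[48;2;37;44;14m🬂[38;2;40;47;16m[48;2;37;44;14m🬂[38;2;40;47;16m[48;2;37;44;14m🬂[38;2;40;47;16m[48;2;37;44;14m🬂[38;2;40;47;16m[48;2;37;44;14m🬂[38;2;40;47;16m[48;2;37;44;14m🬂[38;2;40;47;16m[48;2;37;44;14m🬂[38;2;40;47;16m[48;2;37;44;14m🬂[38;2;40;47;16m[48;2;37;44;14m🬂[38;2;40;47;16m[48;2;37;44;14m🬂[38;2;40;47;16m[48;2;37;44;14m🬂[0m
[38;2;36;41;14m[48;2;34;38;13m🬂[38;2;36;41;14m[48;2;34;38;13m🬂[38;2;36;41;14m[48;2;34;38;13m🬂[38;2;35;40;13m[48;2;36;123;106m🬎[38;2;37;126;108m[48;2;23;39;23m🬋[38;2;25;86;74m[48;2;21;32;16m🬋[38;2;28;93;80m[48;2;23;39;23m🬋[38;2;36;41;14m[48;2;32;103;89m🬂[38;2;35;40;13m[48;2;38;116;101m🬊[38;2;21;74;64m[48;2;35;39;13m🬏[38;2;36;41;14m[48;2;34;38;13m🬂[38;2;36;41;14m[48;2;34;38;13m🬂[0m
[38;2;33;35;12m[48;2;31;32;11m🬂[38;2;33;35;12m[48;2;31;32;11m🬂[38;2;25;50;34m[48;2;46;133;116m🬟[38;2;23;77;67m[48;2;6;24;20m🬀[38;2;6;23;19m[48;2;31;31;11m🬆[38;2;6;23;19m[48;2;31;32;11m🬂[38;2;6;23;19m[48;2;31;32;11m🬂[38;2;21;74;63m[48;2;26;31;13m🬁[38;2;55;143;126m[48;2;27;56;40m🬨[38;2;34;115;99m[48;2;66;172;151m🬊[38;2;23;82;70m[48;2;32;33;11m🬓[38;2;33;35;12m[48;2;31;32;11m🬂[0m
[38;2;28;29;10m[48;2;27;26;9m🬎[38;2;55;156;136m[48;2;28;28;9m▐[38;2;22;77;66m[48;2;65;146;130m▐[38;2;16;56;48m[48;2;19;26;13m🬏[38;2;28;29;10m[48;2;27;26;9m🬎[38;2;28;29;10m[48;2;27;26;9m🬎[38;2;28;29;10m[48;2;27;26;9m🬎[38;2;28;29;10m[48;2;27;26;9m🬎[38;2;28;29;10m[48;2;27;26;9m🬎[38;2;46;157;135m[48;2;38;133;114m🬝[38;2;29;103;88m[48;2;10;38;33m▌[38;2;28;29;10m[48;2;27;26;9m🬎[0m
[38;2;25;23;8m[48;2;24;20;7m🬎[38;2;37;126;108m[48;2;24;21;7m🬉[38;2;88;174;157m[48;2;50;131;115m🬈[38;2;25;87;74m[48;2;56;136;120m🬊[38;2;26;24;8m[48;2;29;98;84m🬂[38;2;25;23;8m[48;2;32;113;97m🬎[38;2;25;23;8m[48;2;34;121;105m🬎[38;2;25;23;8m[48;2;37;129;111m🬆[38;2;26;24;8m[48;2;36;127;110m🬀[38;2;34;119;103m[48;2;19;70;60m🬆[38;2;20;71;61m[48;2;10;26;20m🬀[38;2;25;23;8m[48;2;24;20;7m🬎[0m
[38;2;23;18;7m[48;2;21;15;6m🬂[38;2;23;18;7m[48;2;21;15;6m🬂[38;2;23;83;71m[48;2;21;15;6m🬊[38;2;31;99;85m[48;2;12;43;37m🬎[38;2;42;118;103m[48;2;22;77;66m🬂[38;2;31;102;88m[48;2;18;64;55m🬎[38;2;28;98;84m[48;2;16;55;48m🬎[38;2;26;92;79m[48;2;13;46;39m🬆[38;2;21;76;65m[48;2;8;32;27m🬂[38;2;12;44;38m[48;2;9;21;16m🬀[38;2;6;23;19m[48;2;21;16;6m🬀[38;2;23;18;7m[48;2;21;15;6m🬂[0m
</frame>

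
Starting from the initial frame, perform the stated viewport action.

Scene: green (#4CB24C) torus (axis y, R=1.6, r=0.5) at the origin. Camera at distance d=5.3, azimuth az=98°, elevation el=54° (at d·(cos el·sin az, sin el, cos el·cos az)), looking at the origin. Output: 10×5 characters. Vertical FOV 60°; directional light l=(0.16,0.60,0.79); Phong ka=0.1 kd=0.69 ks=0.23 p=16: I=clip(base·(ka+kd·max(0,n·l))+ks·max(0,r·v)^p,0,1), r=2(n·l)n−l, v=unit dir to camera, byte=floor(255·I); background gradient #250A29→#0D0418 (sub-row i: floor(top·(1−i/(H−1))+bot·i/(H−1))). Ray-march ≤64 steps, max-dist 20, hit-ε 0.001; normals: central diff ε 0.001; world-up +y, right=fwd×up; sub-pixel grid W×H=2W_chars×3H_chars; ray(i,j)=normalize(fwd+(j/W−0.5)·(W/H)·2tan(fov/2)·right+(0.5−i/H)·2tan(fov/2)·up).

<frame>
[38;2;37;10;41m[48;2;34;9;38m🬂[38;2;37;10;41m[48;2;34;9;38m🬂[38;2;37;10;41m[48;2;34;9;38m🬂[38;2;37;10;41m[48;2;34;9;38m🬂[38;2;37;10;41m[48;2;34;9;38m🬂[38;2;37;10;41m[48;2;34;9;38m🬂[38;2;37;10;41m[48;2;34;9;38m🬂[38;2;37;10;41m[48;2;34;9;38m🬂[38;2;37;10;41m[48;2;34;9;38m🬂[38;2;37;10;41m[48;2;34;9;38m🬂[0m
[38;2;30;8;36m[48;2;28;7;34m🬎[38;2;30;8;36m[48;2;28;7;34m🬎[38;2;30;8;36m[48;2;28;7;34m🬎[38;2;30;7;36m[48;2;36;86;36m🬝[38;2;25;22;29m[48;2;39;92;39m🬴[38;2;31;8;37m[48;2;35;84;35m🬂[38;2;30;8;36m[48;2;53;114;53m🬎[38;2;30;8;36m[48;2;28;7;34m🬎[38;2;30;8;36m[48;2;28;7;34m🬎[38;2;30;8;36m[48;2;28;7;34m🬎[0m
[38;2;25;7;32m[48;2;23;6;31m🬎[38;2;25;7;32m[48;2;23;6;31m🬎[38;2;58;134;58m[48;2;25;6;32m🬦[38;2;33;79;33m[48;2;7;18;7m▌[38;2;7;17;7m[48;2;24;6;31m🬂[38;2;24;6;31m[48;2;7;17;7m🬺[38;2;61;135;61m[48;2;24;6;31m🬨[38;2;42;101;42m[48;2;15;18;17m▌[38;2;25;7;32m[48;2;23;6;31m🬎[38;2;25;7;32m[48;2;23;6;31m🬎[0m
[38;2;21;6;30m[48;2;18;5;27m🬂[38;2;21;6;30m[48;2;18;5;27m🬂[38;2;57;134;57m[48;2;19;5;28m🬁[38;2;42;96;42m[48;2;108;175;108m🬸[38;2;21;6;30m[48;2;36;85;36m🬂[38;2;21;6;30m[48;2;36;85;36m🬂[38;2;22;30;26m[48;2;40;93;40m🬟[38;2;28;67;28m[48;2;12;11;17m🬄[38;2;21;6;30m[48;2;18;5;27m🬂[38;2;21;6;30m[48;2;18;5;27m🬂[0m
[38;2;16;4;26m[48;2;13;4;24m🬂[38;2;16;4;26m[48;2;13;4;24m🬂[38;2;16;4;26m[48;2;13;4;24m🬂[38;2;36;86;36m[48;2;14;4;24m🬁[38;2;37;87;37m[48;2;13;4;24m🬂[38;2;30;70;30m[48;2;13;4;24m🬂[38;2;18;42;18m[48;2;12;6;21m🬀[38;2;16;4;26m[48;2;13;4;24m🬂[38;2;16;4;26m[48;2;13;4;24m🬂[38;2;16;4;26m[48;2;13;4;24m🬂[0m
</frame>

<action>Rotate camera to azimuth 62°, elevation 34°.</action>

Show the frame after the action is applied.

<frame>
[38;2;37;10;41m[48;2;34;9;38m🬂[38;2;37;10;41m[48;2;34;9;38m🬂[38;2;37;10;41m[48;2;34;9;38m🬂[38;2;37;10;41m[48;2;34;9;38m🬂[38;2;37;10;41m[48;2;34;9;38m🬂[38;2;37;10;41m[48;2;34;9;38m🬂[38;2;37;10;41m[48;2;34;9;38m🬂[38;2;37;10;41m[48;2;34;9;38m🬂[38;2;37;10;41m[48;2;34;9;38m🬂[38;2;37;10;41m[48;2;34;9;38m🬂[0m
[38;2;30;8;36m[48;2;28;7;34m🬎[38;2;30;8;36m[48;2;28;7;34m🬎[38;2;30;8;36m[48;2;28;7;34m🬎[38;2;30;8;36m[48;2;28;7;34m🬎[38;2;30;8;36m[48;2;39;92;39m🬎[38;2;30;8;36m[48;2;45;107;45m🬎[38;2;31;72;31m[48;2;30;7;36m🬏[38;2;30;8;36m[48;2;28;7;34m🬎[38;2;30;8;36m[48;2;28;7;34m🬎[38;2;30;8;36m[48;2;28;7;34m🬎[0m
[38;2;25;7;32m[48;2;23;6;31m🬎[38;2;25;7;32m[48;2;23;6;31m🬎[38;2;25;6;32m[48;2;55;130;55m🬕[38;2;38;90;38m[48;2;15;37;15m▌[38;2;23;54;23m[48;2;19;9;25m🬂[38;2;49;112;49m[48;2;24;6;31m🬂[38;2;48;113;48m[48;2;23;6;31m🬬[38;2;22;34;24m[48;2;37;88;37m▐[38;2;25;7;32m[48;2;23;6;31m🬎[38;2;25;7;32m[48;2;23;6;31m🬎[0m
[38;2;21;6;30m[48;2;18;5;27m🬂[38;2;21;6;30m[48;2;18;5;27m🬂[38;2;60;140;60m[48;2;19;5;28m🬁[38;2;63;136;63m[48;2;18;5;27m🬬[38;2;46;107;46m[48;2;87;159;87m🬸[38;2;34;81;34m[48;2;45;106;45m🬂[38;2;38;90;38m[48;2;25;58;25m🬝[38;2;30;70;30m[48;2;18;13;24m🬄[38;2;21;6;30m[48;2;18;5;27m🬂[38;2;21;6;30m[48;2;18;5;27m🬂[0m
[38;2;16;4;26m[48;2;13;4;24m🬂[38;2;16;4;26m[48;2;13;4;24m🬂[38;2;16;4;26m[48;2;13;4;24m🬂[38;2;16;4;26m[48;2;13;4;24m🬂[38;2;28;65;28m[48;2;14;4;24m🬁[38;2;23;54;23m[48;2;13;4;24m🬂[38;2;16;4;26m[48;2;13;4;24m🬂[38;2;16;4;26m[48;2;13;4;24m🬂[38;2;16;4;26m[48;2;13;4;24m🬂[38;2;16;4;26m[48;2;13;4;24m🬂[0m
</frame>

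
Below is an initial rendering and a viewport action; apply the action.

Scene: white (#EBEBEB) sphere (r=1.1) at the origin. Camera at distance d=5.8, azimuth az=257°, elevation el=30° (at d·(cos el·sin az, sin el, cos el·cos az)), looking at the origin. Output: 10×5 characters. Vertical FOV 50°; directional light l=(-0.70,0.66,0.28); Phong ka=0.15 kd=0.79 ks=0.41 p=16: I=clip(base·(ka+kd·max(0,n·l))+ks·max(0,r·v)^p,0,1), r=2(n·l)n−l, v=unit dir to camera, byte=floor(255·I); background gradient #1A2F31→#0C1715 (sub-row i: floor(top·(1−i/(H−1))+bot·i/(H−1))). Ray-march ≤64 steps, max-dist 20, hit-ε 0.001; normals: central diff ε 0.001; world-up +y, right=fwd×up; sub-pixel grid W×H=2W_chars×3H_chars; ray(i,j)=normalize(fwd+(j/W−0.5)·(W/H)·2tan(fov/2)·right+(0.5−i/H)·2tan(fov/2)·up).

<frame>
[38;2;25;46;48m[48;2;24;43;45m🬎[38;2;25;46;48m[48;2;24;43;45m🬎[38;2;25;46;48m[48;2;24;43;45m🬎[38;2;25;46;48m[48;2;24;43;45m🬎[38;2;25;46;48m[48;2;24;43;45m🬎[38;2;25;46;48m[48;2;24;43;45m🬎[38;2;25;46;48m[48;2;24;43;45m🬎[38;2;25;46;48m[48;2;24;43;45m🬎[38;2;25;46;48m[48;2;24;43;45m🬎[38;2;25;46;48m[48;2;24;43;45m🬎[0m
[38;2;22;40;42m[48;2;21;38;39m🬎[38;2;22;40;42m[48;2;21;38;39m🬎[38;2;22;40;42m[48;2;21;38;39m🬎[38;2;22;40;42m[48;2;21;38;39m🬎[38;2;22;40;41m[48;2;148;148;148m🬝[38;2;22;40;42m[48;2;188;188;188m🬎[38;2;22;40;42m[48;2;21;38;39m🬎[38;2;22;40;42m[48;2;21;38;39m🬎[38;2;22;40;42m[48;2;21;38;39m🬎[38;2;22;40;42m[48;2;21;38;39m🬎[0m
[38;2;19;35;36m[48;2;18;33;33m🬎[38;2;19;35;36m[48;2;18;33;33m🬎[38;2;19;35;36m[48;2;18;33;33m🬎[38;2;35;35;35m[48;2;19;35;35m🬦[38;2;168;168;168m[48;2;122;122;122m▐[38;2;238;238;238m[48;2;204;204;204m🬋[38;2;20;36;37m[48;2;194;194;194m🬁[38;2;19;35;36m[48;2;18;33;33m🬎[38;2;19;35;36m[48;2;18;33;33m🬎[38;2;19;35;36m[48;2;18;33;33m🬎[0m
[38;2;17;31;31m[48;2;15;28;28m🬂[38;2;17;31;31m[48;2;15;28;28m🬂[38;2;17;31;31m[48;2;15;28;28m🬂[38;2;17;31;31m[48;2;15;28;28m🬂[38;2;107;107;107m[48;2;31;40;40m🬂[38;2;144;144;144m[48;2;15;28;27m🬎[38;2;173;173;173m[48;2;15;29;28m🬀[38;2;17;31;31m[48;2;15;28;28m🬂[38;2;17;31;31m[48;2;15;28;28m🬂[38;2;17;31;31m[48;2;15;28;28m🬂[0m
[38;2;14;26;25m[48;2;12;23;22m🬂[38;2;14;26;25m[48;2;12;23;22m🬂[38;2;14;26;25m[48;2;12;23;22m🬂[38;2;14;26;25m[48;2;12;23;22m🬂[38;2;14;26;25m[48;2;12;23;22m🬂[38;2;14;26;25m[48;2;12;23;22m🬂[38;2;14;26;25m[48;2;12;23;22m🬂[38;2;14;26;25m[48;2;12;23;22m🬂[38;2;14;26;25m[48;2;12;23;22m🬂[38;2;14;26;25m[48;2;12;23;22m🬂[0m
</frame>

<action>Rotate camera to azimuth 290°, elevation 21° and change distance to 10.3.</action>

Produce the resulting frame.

<frame>
[38;2;25;46;48m[48;2;24;43;45m🬎[38;2;25;46;48m[48;2;24;43;45m🬎[38;2;25;46;48m[48;2;24;43;45m🬎[38;2;25;46;48m[48;2;24;43;45m🬎[38;2;25;46;48m[48;2;24;43;45m🬎[38;2;25;46;48m[48;2;24;43;45m🬎[38;2;25;46;48m[48;2;24;43;45m🬎[38;2;25;46;48m[48;2;24;43;45m🬎[38;2;25;46;48m[48;2;24;43;45m🬎[38;2;25;46;48m[48;2;24;43;45m🬎[0m
[38;2;22;40;42m[48;2;21;38;39m🬎[38;2;22;40;42m[48;2;21;38;39m🬎[38;2;22;40;42m[48;2;21;38;39m🬎[38;2;22;40;42m[48;2;21;38;39m🬎[38;2;22;40;42m[48;2;21;38;39m🬎[38;2;22;40;42m[48;2;21;38;39m🬎[38;2;22;40;42m[48;2;21;38;39m🬎[38;2;22;40;42m[48;2;21;38;39m🬎[38;2;22;40;42m[48;2;21;38;39m🬎[38;2;22;40;42m[48;2;21;38;39m🬎[0m
[38;2;19;35;36m[48;2;18;33;33m🬎[38;2;19;35;36m[48;2;18;33;33m🬎[38;2;19;35;36m[48;2;18;33;33m🬎[38;2;19;35;36m[48;2;18;33;33m🬎[38;2;173;173;173m[48;2;19;35;35m🬦[38;2;20;36;37m[48;2;196;196;196m🬁[38;2;19;35;36m[48;2;18;33;33m🬎[38;2;19;35;36m[48;2;18;33;33m🬎[38;2;19;35;36m[48;2;18;33;33m🬎[38;2;19;35;36m[48;2;18;33;33m🬎[0m
[38;2;17;31;31m[48;2;15;28;28m🬂[38;2;17;31;31m[48;2;15;28;28m🬂[38;2;17;31;31m[48;2;15;28;28m🬂[38;2;17;31;31m[48;2;15;28;28m🬂[38;2;17;31;31m[48;2;15;28;28m🬂[38;2;82;82;82m[48;2;15;29;28m🬀[38;2;17;31;31m[48;2;15;28;28m🬂[38;2;17;31;31m[48;2;15;28;28m🬂[38;2;17;31;31m[48;2;15;28;28m🬂[38;2;17;31;31m[48;2;15;28;28m🬂[0m
[38;2;14;26;25m[48;2;12;23;22m🬂[38;2;14;26;25m[48;2;12;23;22m🬂[38;2;14;26;25m[48;2;12;23;22m🬂[38;2;14;26;25m[48;2;12;23;22m🬂[38;2;14;26;25m[48;2;12;23;22m🬂[38;2;14;26;25m[48;2;12;23;22m🬂[38;2;14;26;25m[48;2;12;23;22m🬂[38;2;14;26;25m[48;2;12;23;22m🬂[38;2;14;26;25m[48;2;12;23;22m🬂[38;2;14;26;25m[48;2;12;23;22m🬂[0m
</frame>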